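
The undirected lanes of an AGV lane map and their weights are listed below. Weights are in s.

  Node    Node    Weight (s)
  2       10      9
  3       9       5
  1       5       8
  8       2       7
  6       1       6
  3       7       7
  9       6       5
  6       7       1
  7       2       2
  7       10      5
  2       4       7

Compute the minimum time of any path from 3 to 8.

16 s

Settle nodes by increasing distance from 3:
3: 0
9: 5  (via 3)
7: 7  (via 3)
6: 8  (via 7)
2: 9  (via 7)
10: 12  (via 7)
1: 14  (via 6)
4: 16  (via 2)
8: 16  (via 2)
Shortest route: 3–7–2–8 = 16 s.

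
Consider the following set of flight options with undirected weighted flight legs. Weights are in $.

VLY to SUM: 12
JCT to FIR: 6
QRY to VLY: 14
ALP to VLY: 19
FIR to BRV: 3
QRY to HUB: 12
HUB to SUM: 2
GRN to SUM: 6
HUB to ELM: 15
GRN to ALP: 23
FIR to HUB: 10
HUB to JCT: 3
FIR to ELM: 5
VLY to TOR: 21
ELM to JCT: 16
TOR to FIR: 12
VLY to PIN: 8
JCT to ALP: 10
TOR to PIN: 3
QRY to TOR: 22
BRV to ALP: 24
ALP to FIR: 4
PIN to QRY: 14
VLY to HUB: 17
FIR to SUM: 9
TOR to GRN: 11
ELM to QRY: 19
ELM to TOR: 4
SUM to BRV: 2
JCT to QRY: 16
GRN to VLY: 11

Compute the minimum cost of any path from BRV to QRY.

Shortest distances from BRV:
BRV: 0
SUM: 2  (via BRV)
FIR: 3  (via BRV)
HUB: 4  (via SUM)
JCT: 7  (via HUB)
ALP: 7  (via FIR)
GRN: 8  (via SUM)
ELM: 8  (via FIR)
TOR: 12  (via ELM)
VLY: 14  (via SUM)
PIN: 15  (via TOR)
QRY: 16  (via HUB)
Shortest route: BRV–SUM–HUB–QRY = $16.

$16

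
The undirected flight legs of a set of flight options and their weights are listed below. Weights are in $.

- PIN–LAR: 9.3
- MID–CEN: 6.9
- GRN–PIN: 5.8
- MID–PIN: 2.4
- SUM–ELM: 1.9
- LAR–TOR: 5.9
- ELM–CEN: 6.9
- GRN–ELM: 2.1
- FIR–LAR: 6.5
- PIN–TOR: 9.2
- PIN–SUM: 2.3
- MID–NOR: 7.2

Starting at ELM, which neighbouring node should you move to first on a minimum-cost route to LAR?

SUM

Enumerating some paths:
ELM - GRN - PIN - LAR: 2.1+5.8+9.3 = 17.2
ELM - SUM - PIN - LAR: 1.9+2.3+9.3 = 13.5
Cheapest is ELM - SUM - PIN - LAR at $13.5.
So from ELM the first move is to SUM.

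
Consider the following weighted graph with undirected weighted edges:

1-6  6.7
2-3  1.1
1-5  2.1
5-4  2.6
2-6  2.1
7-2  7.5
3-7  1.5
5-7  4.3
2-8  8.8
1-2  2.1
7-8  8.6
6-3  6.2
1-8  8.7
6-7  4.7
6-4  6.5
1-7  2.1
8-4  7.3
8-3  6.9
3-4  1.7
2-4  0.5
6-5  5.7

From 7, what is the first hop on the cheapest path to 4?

Candidate routes:
7–1–2–4: 2.1+2.1+0.5 = 4.7
7–3–2–4: 1.5+1.1+0.5 = 3.1
7–3–4: 1.5+1.7 = 3.2
7–1–5–4: 2.1+2.1+2.6 = 6.8
Cheapest is 7–3–2–4 at 3.1.
So from 7 the first move is to 3.

3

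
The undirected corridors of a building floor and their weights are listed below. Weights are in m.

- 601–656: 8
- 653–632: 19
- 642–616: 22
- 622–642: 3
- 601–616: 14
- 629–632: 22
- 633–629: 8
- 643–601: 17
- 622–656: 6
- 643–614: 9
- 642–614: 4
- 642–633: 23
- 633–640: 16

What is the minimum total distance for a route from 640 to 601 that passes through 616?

75 m

Best 640 to 616: 640–633–642–616 costing 61
Best 616 to 601: 616–601 costing 14
Total via 616: 61 + 14 = 75 m.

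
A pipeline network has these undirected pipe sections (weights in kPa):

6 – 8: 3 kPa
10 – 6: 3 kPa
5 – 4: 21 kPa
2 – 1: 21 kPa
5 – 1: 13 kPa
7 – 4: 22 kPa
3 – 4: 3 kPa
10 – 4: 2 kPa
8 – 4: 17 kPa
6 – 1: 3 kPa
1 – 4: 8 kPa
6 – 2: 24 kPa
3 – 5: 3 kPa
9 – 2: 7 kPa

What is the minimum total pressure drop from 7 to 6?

Enumerating some paths:
7 → 4 → 8 → 6: 22+17+3 = 42
7 → 4 → 1 → 6: 22+8+3 = 33
7 → 4 → 10 → 6: 22+2+3 = 27
Cheapest is 7 → 4 → 10 → 6 at 27 kPa.

27 kPa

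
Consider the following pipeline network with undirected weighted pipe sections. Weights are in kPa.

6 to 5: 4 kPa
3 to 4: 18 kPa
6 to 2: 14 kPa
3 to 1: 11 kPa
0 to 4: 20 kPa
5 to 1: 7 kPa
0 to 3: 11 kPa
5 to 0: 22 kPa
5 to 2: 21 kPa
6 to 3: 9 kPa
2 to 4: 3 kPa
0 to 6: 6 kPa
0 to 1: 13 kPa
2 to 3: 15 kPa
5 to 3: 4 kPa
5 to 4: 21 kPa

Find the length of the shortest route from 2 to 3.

15 kPa

Running Dijkstra from 2:
2: 0
4: 3  (via 2)
6: 14  (via 2)
3: 15  (via 2)
Shortest route: 2–3 = 15 kPa.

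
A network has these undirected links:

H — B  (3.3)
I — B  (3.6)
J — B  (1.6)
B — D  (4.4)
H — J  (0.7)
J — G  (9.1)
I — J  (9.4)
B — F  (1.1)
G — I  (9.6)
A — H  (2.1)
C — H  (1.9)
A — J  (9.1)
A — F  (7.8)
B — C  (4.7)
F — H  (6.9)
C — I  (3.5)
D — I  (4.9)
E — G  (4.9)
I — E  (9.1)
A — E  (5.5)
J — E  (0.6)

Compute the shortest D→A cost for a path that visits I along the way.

Best D to I: D → I costing 4.9
Best I to A: I → C → H → A costing 7.5
Total via I: 4.9 + 7.5 = 12.4.

12.4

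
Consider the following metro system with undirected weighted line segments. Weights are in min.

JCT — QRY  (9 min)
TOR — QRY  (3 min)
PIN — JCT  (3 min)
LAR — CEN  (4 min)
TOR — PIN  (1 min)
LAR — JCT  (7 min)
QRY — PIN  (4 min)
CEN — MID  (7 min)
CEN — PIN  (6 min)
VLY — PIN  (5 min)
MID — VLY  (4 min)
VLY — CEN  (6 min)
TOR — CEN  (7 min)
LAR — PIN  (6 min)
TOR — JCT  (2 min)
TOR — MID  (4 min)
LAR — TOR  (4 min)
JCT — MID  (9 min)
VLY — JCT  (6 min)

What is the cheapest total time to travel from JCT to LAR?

6 min

Settle nodes by increasing distance from JCT:
JCT: 0
TOR: 2  (via JCT)
PIN: 3  (via JCT)
QRY: 5  (via TOR)
LAR: 6  (via TOR)
Shortest route: JCT–TOR–LAR = 6 min.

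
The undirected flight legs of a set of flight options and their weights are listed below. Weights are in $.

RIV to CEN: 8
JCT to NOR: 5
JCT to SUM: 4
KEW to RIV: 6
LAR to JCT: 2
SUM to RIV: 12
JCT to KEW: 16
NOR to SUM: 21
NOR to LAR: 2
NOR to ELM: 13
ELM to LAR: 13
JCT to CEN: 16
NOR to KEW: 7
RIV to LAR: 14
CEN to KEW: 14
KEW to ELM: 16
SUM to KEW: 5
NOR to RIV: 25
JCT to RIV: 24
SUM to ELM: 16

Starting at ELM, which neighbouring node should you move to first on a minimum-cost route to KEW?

Candidate routes:
ELM–NOR–KEW: 13+7 = 20
ELM–SUM–KEW: 16+5 = 21
ELM–LAR–NOR–KEW: 13+2+7 = 22
ELM–KEW: 16 = 16
The minimum is $16 via ELM–KEW.
So from ELM the first move is to KEW.

KEW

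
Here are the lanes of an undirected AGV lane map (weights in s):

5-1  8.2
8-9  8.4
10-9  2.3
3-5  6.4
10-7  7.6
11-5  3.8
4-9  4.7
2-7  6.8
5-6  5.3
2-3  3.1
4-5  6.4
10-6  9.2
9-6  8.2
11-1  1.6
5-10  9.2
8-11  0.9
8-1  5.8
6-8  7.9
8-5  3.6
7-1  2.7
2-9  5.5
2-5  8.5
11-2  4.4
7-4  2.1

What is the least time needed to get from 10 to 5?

9.2 s

Running Dijkstra from 10:
10: 0
9: 2.3  (via 10)
4: 7  (via 9)
7: 7.6  (via 10)
2: 7.8  (via 9)
5: 9.2  (via 10)
Shortest route: 10–5 = 9.2 s.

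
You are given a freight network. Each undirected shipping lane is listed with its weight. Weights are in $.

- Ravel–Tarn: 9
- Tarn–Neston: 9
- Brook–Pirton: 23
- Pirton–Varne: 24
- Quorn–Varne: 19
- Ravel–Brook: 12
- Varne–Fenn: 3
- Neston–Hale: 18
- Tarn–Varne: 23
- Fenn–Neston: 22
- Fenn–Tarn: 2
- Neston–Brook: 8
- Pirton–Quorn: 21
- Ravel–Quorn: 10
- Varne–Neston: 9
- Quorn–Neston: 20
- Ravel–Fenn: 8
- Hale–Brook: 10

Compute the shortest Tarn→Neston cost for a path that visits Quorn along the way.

Best Tarn to Quorn: Tarn–Ravel–Quorn costing 19
Shortest Quorn→Neston: Quorn–Neston = 20
Total via Quorn: 19 + 20 = $39.

$39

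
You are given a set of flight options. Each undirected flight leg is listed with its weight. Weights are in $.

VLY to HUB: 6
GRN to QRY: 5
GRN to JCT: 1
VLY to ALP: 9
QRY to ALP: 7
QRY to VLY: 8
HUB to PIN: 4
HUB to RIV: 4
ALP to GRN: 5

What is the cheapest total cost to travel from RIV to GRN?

Enumerating some paths:
RIV → HUB → VLY → ALP → GRN: 4+6+9+5 = 24
RIV → HUB → VLY → QRY → GRN: 4+6+8+5 = 23
Cheapest is RIV → HUB → VLY → QRY → GRN at $23.

$23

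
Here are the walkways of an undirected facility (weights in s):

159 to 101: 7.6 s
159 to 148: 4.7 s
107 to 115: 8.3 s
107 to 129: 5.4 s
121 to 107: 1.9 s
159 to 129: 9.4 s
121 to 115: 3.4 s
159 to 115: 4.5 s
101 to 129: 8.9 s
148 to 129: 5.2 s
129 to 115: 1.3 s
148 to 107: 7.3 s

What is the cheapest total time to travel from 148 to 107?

7.3 s

Shortest distances from 148:
148: 0
159: 4.7  (via 148)
129: 5.2  (via 148)
115: 6.5  (via 129)
107: 7.3  (via 148)
Shortest route: 148 → 107 = 7.3 s.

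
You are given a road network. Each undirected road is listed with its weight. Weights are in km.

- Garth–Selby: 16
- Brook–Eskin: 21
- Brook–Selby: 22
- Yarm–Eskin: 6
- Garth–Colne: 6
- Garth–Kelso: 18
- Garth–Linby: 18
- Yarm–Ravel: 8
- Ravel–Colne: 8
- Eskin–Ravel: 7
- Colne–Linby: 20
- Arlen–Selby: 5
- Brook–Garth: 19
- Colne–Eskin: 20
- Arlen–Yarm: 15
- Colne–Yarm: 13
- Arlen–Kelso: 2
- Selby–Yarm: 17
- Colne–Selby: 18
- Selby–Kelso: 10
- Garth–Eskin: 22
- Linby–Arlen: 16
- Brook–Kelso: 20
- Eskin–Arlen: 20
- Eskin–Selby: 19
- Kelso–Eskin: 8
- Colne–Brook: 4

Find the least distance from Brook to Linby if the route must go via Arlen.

38 km

Best Brook to Arlen: Brook → Kelso → Arlen costing 22
Shortest Arlen→Linby: Arlen → Linby = 16
Total via Arlen: 22 + 16 = 38 km.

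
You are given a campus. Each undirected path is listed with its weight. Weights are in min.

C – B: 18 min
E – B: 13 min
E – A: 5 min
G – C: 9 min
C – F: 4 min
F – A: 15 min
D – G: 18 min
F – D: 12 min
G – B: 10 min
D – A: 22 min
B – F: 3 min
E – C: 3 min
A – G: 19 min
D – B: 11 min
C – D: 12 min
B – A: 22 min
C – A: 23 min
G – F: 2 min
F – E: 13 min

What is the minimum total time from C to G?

6 min

Running Dijkstra from C:
C: 0
E: 3  (via C)
F: 4  (via C)
G: 6  (via F)
Shortest route: C → F → G = 6 min.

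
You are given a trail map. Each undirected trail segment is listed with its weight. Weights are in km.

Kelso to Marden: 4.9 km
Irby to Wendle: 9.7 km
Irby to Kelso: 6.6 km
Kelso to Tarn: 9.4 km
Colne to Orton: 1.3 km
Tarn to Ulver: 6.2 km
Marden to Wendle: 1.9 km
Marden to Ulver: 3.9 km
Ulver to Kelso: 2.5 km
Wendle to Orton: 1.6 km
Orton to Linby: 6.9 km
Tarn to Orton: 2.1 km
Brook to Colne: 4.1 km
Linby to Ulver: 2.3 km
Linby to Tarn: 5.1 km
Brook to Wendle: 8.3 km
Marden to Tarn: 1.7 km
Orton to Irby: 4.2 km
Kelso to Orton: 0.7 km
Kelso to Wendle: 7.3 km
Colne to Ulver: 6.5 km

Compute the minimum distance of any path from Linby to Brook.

Running Dijkstra from Linby:
Linby: 0
Ulver: 2.3  (via Linby)
Kelso: 4.8  (via Ulver)
Tarn: 5.1  (via Linby)
Orton: 5.5  (via Kelso)
Marden: 6.2  (via Ulver)
Colne: 6.8  (via Orton)
Wendle: 7.1  (via Orton)
Irby: 9.7  (via Orton)
Brook: 10.9  (via Colne)
Shortest route: Linby–Ulver–Kelso–Orton–Colne–Brook = 10.9 km.

10.9 km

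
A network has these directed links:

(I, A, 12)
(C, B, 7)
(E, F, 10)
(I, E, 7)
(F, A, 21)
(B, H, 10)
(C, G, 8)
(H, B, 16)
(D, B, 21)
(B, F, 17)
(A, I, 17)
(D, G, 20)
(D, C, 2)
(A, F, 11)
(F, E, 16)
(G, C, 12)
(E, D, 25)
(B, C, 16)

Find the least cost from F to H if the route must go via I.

89

Best F to I: F → A → I costing 38
Best I to H: I → E → D → C → B → H costing 51
Total via I: 38 + 51 = 89.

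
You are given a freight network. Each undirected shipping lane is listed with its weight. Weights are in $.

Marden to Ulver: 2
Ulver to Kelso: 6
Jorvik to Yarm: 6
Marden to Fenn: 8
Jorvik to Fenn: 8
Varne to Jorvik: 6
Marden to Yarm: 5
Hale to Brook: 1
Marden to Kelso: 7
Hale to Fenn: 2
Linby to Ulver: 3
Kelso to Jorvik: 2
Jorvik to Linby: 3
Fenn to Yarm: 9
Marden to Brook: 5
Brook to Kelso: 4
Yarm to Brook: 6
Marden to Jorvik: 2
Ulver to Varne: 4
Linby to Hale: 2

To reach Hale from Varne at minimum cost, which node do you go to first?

Ulver

Enumerating some paths:
Varne - Jorvik - Linby - Hale: 6+3+2 = 11
Varne - Ulver - Linby - Hale: 4+3+2 = 9
The minimum is $9 via Varne - Ulver - Linby - Hale.
So from Varne the first move is to Ulver.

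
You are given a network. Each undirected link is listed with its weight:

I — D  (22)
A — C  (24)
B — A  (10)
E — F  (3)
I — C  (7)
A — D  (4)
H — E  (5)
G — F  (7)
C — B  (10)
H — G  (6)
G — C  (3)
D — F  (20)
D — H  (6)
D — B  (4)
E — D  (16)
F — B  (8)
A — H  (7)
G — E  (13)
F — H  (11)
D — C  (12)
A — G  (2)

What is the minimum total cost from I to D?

Candidate routes:
I–C–D: 7+12 = 19
I–C–G–A–D: 7+3+2+4 = 16
The minimum is 16 via I–C–G–A–D.

16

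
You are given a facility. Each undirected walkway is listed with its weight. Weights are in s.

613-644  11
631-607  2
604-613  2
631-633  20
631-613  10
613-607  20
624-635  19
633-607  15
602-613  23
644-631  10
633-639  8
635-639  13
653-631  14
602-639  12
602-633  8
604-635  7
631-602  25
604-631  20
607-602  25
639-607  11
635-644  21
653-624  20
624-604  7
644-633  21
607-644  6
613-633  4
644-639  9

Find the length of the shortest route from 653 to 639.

27 s

Running Dijkstra from 653:
653: 0
631: 14  (via 653)
607: 16  (via 631)
624: 20  (via 653)
644: 22  (via 607)
613: 24  (via 631)
604: 26  (via 613)
639: 27  (via 607)
Shortest route: 653 → 631 → 607 → 639 = 27 s.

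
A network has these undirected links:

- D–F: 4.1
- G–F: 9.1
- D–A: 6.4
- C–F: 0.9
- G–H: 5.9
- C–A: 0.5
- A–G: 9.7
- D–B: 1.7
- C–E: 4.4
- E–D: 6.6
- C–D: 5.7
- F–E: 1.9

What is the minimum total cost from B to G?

Candidate routes:
B → D → F → C → A → G: 1.7+4.1+0.9+0.5+9.7 = 16.9
B → D → F → G: 1.7+4.1+9.1 = 14.9
The minimum is 14.9 via B → D → F → G.

14.9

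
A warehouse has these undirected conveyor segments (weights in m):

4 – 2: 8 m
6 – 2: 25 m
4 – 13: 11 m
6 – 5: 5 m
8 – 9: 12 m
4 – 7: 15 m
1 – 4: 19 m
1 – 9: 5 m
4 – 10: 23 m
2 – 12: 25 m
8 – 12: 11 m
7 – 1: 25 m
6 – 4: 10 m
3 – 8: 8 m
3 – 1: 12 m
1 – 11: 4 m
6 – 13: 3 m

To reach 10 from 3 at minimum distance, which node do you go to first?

Enumerating some paths:
3–8–12–2–4–10: 8+11+25+8+23 = 75
3–1–4–10: 12+19+23 = 54
3–8–9–1–4–10: 8+12+5+19+23 = 67
3–1–7–4–10: 12+25+15+23 = 75
The minimum is 54 m via 3–1–4–10.
So from 3 the first move is to 1.

1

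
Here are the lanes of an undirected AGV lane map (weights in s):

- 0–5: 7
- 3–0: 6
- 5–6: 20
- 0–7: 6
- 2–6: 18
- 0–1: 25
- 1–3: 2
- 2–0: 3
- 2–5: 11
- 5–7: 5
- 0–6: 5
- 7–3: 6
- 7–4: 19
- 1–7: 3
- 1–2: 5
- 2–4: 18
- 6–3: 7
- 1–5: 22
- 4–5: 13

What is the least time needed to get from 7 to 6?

Running Dijkstra from 7:
7: 0
1: 3  (via 7)
3: 5  (via 1)
5: 5  (via 7)
0: 6  (via 7)
2: 8  (via 1)
6: 11  (via 0)
Shortest route: 7 → 0 → 6 = 11 s.

11 s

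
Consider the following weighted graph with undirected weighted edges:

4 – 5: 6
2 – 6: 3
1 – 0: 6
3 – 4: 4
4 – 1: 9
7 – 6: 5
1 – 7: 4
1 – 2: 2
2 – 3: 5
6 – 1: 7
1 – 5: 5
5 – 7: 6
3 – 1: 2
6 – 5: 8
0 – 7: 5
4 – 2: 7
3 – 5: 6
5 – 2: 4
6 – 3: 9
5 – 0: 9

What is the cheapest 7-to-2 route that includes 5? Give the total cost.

10

Best 7 to 5: 7 → 5 costing 6
Best 5 to 2: 5 → 2 costing 4
Total via 5: 6 + 4 = 10.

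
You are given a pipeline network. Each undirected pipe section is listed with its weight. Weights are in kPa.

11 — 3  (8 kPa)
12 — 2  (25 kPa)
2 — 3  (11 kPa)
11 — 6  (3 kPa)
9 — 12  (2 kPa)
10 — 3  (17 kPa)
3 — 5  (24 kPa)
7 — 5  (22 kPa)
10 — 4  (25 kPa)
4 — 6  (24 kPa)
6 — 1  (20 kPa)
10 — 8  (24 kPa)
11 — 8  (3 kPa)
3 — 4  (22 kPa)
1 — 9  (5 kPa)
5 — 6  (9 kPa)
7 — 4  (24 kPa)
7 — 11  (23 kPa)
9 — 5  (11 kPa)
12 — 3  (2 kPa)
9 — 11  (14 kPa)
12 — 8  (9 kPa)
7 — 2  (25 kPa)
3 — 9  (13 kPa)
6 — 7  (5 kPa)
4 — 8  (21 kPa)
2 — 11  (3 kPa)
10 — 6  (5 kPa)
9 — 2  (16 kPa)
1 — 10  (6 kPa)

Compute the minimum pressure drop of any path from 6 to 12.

13 kPa

Running Dijkstra from 6:
6: 0
11: 3  (via 6)
7: 5  (via 6)
10: 5  (via 6)
2: 6  (via 11)
8: 6  (via 11)
5: 9  (via 6)
1: 11  (via 10)
3: 11  (via 11)
12: 13  (via 3)
Shortest route: 6–11–3–12 = 13 kPa.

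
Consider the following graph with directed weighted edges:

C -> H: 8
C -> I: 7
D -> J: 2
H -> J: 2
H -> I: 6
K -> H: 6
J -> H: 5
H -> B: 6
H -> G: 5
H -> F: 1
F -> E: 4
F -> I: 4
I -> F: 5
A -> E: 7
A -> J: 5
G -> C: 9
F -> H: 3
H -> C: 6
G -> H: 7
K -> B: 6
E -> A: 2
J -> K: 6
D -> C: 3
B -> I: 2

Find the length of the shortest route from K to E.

Enumerating some paths:
K–B–I–F–E: 6+2+5+4 = 17
K–H–I–F–E: 6+6+5+4 = 21
K–H–F–E: 6+1+4 = 11
The minimum is 11 via K–H–F–E.

11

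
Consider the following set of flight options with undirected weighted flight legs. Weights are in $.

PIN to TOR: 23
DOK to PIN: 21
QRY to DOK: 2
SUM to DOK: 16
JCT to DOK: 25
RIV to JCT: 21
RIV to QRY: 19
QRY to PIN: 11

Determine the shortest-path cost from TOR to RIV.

Compare a few routes:
TOR–PIN–QRY–RIV: 23+11+19 = 53
TOR–PIN–DOK–QRY–RIV: 23+21+2+19 = 65
TOR–PIN–QRY–DOK–JCT–RIV: 23+11+2+25+21 = 82
TOR–PIN–DOK–JCT–RIV: 23+21+25+21 = 90
The minimum is $53 via TOR–PIN–QRY–RIV.

$53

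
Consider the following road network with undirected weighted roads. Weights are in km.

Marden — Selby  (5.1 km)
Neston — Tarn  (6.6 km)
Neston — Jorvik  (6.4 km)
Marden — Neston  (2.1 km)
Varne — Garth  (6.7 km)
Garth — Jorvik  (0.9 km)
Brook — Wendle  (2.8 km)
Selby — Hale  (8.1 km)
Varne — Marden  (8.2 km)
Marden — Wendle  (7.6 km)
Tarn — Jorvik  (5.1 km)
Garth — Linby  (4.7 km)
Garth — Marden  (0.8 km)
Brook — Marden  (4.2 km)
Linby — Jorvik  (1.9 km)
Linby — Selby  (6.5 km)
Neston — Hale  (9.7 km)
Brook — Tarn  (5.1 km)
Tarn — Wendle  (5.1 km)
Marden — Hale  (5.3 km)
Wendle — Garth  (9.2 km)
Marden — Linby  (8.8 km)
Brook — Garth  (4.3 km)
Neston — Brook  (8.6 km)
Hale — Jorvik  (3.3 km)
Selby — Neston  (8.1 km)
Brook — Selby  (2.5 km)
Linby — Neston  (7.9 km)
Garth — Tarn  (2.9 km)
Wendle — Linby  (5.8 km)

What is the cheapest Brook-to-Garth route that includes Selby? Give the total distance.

Shortest Brook→Selby: Brook → Selby = 2.5
Shortest Selby→Garth: Selby → Marden → Garth = 5.9
Total via Selby: 2.5 + 5.9 = 8.4 km.

8.4 km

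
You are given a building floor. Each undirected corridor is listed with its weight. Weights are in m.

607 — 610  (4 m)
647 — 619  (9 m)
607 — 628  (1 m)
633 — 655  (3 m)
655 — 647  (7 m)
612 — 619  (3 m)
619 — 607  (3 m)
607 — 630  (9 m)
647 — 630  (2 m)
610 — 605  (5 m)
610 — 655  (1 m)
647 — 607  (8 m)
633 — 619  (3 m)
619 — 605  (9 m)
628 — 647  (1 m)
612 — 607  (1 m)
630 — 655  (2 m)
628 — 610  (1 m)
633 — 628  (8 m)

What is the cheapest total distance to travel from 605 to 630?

8 m

Running Dijkstra from 605:
605: 0
610: 5  (via 605)
628: 6  (via 610)
655: 6  (via 610)
647: 7  (via 628)
607: 7  (via 628)
630: 8  (via 655)
Shortest route: 605 → 610 → 655 → 630 = 8 m.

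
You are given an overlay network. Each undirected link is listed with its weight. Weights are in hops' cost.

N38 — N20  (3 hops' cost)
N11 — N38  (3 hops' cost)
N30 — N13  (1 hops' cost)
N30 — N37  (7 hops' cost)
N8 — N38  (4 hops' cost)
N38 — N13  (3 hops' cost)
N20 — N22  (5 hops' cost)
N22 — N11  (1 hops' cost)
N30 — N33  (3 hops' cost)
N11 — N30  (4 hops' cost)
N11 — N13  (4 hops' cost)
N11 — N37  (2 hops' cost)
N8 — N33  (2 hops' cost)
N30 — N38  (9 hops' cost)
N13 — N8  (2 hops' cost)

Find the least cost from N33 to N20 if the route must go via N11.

13 hops' cost

Shortest N33→N11: N33 → N30 → N11 = 7
Shortest N11→N20: N11 → N22 → N20 = 6
Total via N11: 7 + 6 = 13 hops' cost.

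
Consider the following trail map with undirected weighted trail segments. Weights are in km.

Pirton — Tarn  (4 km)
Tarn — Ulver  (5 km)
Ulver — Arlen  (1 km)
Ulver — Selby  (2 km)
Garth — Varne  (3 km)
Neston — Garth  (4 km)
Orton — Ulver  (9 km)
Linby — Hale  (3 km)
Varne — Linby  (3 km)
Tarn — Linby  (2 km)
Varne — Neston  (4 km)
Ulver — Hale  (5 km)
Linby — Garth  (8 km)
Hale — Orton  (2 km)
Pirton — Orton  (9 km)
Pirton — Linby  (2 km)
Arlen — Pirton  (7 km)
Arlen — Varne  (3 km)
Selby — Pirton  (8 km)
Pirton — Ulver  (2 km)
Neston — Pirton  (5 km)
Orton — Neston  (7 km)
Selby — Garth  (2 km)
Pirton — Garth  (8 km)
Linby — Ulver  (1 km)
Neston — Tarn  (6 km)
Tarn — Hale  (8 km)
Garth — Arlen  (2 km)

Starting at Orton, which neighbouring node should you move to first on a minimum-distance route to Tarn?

Compare a few routes:
Orton → Hale → Linby → Tarn: 2+3+2 = 7
Orton → Hale → Ulver → Linby → Tarn: 2+5+1+2 = 10
Orton → Hale → Tarn: 2+8 = 10
The minimum is 7 km via Orton → Hale → Linby → Tarn.
So from Orton the first move is to Hale.

Hale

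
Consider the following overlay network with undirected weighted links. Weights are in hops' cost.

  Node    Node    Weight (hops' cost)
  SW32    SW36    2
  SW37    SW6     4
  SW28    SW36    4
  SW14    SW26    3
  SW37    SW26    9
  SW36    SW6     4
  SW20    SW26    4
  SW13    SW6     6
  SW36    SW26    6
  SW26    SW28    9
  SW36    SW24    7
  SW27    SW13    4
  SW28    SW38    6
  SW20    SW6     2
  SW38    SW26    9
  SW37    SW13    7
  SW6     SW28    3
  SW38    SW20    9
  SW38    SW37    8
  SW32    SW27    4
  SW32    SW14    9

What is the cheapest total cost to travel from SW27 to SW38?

Shortest distances from SW27:
SW27: 0
SW13: 4  (via SW27)
SW32: 4  (via SW27)
SW36: 6  (via SW32)
SW28: 10  (via SW36)
SW6: 10  (via SW13)
SW37: 11  (via SW13)
SW20: 12  (via SW6)
SW26: 12  (via SW36)
SW24: 13  (via SW36)
SW14: 13  (via SW32)
SW38: 16  (via SW28)
Shortest route: SW27–SW32–SW36–SW28–SW38 = 16 hops' cost.

16 hops' cost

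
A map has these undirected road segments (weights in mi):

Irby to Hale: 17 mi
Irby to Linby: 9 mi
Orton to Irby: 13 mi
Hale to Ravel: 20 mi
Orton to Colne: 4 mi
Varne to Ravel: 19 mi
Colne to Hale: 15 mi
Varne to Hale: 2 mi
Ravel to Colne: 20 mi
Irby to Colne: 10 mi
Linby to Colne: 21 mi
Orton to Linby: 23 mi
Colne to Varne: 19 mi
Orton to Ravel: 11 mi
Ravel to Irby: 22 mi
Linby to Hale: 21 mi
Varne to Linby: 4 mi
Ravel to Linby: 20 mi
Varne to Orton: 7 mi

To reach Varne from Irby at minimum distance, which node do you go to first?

Linby

Candidate routes:
Irby–Orton–Varne: 13+7 = 20
Irby–Colne–Orton–Varne: 10+4+7 = 21
Irby–Hale–Varne: 17+2 = 19
Irby–Linby–Varne: 9+4 = 13
Cheapest is Irby–Linby–Varne at 13 mi.
So from Irby the first move is to Linby.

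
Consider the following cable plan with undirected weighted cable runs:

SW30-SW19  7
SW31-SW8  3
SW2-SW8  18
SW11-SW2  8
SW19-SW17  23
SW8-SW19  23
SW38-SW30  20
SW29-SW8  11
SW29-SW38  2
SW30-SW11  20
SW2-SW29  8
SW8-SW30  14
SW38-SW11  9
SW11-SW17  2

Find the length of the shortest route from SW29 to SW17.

Compare a few routes:
SW29–SW2–SW11–SW17: 8+8+2 = 18
SW29–SW38–SW11–SW17: 2+9+2 = 13
The minimum is 13 via SW29–SW38–SW11–SW17.

13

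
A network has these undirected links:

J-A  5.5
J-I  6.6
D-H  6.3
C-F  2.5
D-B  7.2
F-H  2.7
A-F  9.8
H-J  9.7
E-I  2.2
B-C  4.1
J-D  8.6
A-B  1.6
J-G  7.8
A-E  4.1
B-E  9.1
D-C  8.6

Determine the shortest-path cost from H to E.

Enumerating some paths:
H–F–C–B–E: 2.7+2.5+4.1+9.1 = 18.4
H–F–C–B–A–E: 2.7+2.5+4.1+1.6+4.1 = 15
H–F–A–E: 2.7+9.8+4.1 = 16.6
The minimum is 15 via H–F–C–B–A–E.

15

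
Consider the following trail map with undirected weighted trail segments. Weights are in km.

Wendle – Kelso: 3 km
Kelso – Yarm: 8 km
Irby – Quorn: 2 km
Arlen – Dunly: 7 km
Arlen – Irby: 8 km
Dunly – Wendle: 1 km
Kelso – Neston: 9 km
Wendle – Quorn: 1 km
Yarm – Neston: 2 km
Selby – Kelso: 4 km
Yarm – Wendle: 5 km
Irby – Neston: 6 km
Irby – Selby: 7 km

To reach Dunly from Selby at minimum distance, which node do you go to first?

Candidate routes:
Selby - Kelso - Wendle - Dunly: 4+3+1 = 8
Selby - Irby - Quorn - Wendle - Dunly: 7+2+1+1 = 11
The minimum is 8 km via Selby - Kelso - Wendle - Dunly.
So from Selby the first move is to Kelso.

Kelso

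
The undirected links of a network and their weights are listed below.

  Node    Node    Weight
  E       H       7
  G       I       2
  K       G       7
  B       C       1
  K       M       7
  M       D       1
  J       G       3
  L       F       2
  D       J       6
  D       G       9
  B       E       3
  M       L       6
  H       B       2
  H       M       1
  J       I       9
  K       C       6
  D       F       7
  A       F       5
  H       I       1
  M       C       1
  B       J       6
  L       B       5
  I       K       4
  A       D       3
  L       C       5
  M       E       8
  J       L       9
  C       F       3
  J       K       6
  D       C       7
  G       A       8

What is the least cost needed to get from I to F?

6

Shortest distances from I:
I: 0
H: 1  (via I)
G: 2  (via I)
M: 2  (via H)
B: 3  (via H)
C: 3  (via M)
D: 3  (via M)
K: 4  (via I)
J: 5  (via G)
A: 6  (via D)
E: 6  (via B)
F: 6  (via C)
Shortest route: I → H → M → C → F = 6.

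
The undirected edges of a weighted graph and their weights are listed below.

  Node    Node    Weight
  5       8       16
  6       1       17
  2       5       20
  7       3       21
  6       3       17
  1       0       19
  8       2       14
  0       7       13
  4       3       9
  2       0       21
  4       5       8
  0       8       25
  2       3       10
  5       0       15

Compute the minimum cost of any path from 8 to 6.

41

Shortest distances from 8:
8: 0
2: 14  (via 8)
5: 16  (via 8)
3: 24  (via 2)
4: 24  (via 5)
0: 25  (via 8)
7: 38  (via 0)
6: 41  (via 3)
Shortest route: 8–2–3–6 = 41.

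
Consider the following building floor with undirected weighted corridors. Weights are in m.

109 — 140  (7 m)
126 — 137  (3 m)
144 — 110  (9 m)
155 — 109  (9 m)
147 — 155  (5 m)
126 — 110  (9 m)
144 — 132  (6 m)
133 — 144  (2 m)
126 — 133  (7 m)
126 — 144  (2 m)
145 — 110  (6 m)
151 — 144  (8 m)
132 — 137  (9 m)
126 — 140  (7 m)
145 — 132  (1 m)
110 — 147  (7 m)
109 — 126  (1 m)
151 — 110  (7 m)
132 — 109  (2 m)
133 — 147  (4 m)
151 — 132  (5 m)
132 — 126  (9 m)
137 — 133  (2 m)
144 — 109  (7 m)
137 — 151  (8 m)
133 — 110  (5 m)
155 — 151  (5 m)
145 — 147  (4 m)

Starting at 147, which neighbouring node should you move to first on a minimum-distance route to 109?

145

Compare a few routes:
147 → 133 → 126 → 109: 4+7+1 = 12
147 → 133 → 144 → 126 → 109: 4+2+2+1 = 9
147 → 145 → 132 → 109: 4+1+2 = 7
147 → 133 → 137 → 126 → 109: 4+2+3+1 = 10
Cheapest is 147 → 145 → 132 → 109 at 7 m.
So from 147 the first move is to 145.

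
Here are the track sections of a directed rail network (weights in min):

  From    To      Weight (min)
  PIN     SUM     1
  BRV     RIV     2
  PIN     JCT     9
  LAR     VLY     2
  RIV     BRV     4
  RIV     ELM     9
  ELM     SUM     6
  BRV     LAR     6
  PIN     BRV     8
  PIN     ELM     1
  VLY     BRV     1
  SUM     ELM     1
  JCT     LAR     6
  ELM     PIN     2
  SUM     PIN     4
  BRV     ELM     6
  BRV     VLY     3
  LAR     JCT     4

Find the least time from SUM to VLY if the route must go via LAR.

19 min

Shortest SUM→LAR: SUM → ELM → PIN → BRV → LAR = 17
Shortest LAR→VLY: LAR → VLY = 2
Total via LAR: 17 + 2 = 19 min.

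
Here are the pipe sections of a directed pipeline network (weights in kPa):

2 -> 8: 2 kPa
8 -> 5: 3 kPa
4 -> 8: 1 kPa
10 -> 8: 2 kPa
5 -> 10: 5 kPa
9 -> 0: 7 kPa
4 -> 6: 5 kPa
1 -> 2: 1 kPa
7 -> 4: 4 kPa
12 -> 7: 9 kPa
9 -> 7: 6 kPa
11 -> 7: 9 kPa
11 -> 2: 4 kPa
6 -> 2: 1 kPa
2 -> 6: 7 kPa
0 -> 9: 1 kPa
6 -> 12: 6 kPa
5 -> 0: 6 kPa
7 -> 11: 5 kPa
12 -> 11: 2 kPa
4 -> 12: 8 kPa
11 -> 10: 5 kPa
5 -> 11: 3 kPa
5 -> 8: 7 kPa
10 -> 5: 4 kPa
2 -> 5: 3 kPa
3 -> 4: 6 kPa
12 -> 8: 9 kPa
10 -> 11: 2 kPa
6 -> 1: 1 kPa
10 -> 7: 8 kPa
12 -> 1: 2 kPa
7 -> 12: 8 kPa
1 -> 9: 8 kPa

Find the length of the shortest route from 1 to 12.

Candidate routes:
1 → 2 → 6 → 12: 1+7+6 = 14
1 → 9 → 7 → 12: 8+6+8 = 22
Cheapest is 1 → 2 → 6 → 12 at 14 kPa.

14 kPa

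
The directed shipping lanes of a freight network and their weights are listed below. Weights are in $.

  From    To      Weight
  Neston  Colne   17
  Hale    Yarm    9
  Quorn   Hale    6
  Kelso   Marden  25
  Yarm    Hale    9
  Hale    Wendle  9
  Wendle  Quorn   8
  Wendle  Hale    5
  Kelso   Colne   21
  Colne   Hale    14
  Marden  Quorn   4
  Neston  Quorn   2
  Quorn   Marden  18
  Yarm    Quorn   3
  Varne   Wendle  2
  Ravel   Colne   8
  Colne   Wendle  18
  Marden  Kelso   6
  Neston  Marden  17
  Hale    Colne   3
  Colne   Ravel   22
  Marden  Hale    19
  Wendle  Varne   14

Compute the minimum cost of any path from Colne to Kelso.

Shortest distances from Colne:
Colne: 0
Hale: 14  (via Colne)
Wendle: 18  (via Colne)
Ravel: 22  (via Colne)
Yarm: 23  (via Hale)
Quorn: 26  (via Wendle)
Varne: 32  (via Wendle)
Marden: 44  (via Quorn)
Kelso: 50  (via Marden)
Shortest route: Colne → Wendle → Quorn → Marden → Kelso = $50.

$50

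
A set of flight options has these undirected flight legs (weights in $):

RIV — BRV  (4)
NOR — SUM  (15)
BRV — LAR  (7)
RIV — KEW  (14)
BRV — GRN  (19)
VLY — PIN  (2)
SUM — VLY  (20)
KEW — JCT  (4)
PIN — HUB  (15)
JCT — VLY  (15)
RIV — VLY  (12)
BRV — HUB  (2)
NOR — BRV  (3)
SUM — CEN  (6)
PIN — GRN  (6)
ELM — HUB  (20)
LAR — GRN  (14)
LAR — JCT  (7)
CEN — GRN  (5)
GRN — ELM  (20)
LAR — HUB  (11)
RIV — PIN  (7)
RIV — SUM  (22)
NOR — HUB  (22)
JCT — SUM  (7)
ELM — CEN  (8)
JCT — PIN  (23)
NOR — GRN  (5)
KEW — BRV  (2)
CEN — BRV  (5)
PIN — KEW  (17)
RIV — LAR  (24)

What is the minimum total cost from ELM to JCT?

Running Dijkstra from ELM:
ELM: 0
CEN: 8  (via ELM)
BRV: 13  (via CEN)
GRN: 13  (via CEN)
SUM: 14  (via CEN)
HUB: 15  (via BRV)
KEW: 15  (via BRV)
NOR: 16  (via BRV)
RIV: 17  (via BRV)
PIN: 19  (via GRN)
JCT: 19  (via KEW)
Shortest route: ELM → CEN → BRV → KEW → JCT = $19.

$19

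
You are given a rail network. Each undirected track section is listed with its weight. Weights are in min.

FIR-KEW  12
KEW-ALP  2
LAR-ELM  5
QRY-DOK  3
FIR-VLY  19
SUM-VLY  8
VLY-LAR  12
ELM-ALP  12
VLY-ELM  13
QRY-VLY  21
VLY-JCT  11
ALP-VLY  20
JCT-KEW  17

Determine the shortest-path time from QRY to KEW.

43 min

Running Dijkstra from QRY:
QRY: 0
DOK: 3  (via QRY)
VLY: 21  (via QRY)
SUM: 29  (via VLY)
JCT: 32  (via VLY)
LAR: 33  (via VLY)
ELM: 34  (via VLY)
FIR: 40  (via VLY)
ALP: 41  (via VLY)
KEW: 43  (via ALP)
Shortest route: QRY → VLY → ALP → KEW = 43 min.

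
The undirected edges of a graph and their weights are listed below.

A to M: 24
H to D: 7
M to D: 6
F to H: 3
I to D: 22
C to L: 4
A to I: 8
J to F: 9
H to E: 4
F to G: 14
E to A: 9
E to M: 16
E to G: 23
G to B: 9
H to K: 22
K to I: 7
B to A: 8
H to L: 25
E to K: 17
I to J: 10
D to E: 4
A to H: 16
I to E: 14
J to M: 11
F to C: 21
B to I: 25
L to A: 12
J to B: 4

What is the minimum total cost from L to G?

29

Compare a few routes:
L - A - B - G: 12+8+9 = 29
L - C - F - G: 4+21+14 = 39
The minimum is 29 via L - A - B - G.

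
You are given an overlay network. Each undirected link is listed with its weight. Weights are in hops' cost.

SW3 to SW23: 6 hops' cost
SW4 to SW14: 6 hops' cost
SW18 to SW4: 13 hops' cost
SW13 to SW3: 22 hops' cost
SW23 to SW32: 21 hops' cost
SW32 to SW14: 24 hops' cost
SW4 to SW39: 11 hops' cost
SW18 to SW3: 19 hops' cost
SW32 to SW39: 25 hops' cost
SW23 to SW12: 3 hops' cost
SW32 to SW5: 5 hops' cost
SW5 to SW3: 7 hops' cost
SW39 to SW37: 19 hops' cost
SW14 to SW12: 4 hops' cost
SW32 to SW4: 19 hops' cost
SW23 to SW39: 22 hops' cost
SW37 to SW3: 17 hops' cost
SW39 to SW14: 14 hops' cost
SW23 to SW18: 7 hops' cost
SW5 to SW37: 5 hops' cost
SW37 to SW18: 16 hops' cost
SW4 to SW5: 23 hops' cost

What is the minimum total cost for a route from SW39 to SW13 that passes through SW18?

Best SW39 to SW18: SW39 → SW4 → SW18 costing 24
Best SW18 to SW13: SW18 → SW23 → SW3 → SW13 costing 35
Total via SW18: 24 + 35 = 59 hops' cost.

59 hops' cost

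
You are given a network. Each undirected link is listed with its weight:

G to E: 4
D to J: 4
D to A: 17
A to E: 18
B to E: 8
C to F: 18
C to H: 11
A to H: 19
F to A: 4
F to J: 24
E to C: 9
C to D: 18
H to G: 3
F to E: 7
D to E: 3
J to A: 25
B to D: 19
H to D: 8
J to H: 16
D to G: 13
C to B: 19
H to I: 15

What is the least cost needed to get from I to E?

Shortest distances from I:
I: 0
H: 15  (via I)
G: 18  (via H)
E: 22  (via G)
Shortest route: I–H–G–E = 22.

22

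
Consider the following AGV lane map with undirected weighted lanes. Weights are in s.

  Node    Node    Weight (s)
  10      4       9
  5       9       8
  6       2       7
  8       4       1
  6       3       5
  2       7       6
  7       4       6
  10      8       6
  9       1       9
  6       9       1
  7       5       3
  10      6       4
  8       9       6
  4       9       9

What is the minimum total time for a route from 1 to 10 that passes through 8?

Best 1 to 8: 1 → 9 → 8 costing 15
Best 8 to 10: 8 → 10 costing 6
Total via 8: 15 + 6 = 21 s.

21 s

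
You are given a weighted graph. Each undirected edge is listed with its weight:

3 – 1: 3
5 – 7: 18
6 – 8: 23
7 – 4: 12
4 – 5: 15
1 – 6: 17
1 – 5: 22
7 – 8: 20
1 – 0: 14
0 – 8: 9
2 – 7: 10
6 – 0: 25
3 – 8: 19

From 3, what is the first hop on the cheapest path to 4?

1

Enumerating some paths:
3–1–0–8–7–4: 3+14+9+20+12 = 58
3–1–5–7–4: 3+22+18+12 = 55
3–8–7–4: 19+20+12 = 51
3–1–5–4: 3+22+15 = 40
The minimum is 40 via 3–1–5–4.
So from 3 the first move is to 1.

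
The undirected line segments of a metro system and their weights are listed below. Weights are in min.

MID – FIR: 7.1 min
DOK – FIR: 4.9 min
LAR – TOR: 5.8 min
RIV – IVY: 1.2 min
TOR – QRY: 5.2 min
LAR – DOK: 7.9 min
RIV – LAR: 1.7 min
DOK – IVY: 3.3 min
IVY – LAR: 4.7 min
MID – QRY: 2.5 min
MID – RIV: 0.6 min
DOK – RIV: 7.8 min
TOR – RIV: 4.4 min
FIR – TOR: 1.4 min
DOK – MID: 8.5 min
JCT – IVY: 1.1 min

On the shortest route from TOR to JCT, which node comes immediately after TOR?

RIV

Enumerating some paths:
TOR → LAR → RIV → IVY → JCT: 5.8+1.7+1.2+1.1 = 9.8
TOR → QRY → MID → RIV → IVY → JCT: 5.2+2.5+0.6+1.2+1.1 = 10.6
TOR → FIR → DOK → IVY → JCT: 1.4+4.9+3.3+1.1 = 10.7
TOR → RIV → IVY → JCT: 4.4+1.2+1.1 = 6.7
Cheapest is TOR → RIV → IVY → JCT at 6.7 min.
So from TOR the first move is to RIV.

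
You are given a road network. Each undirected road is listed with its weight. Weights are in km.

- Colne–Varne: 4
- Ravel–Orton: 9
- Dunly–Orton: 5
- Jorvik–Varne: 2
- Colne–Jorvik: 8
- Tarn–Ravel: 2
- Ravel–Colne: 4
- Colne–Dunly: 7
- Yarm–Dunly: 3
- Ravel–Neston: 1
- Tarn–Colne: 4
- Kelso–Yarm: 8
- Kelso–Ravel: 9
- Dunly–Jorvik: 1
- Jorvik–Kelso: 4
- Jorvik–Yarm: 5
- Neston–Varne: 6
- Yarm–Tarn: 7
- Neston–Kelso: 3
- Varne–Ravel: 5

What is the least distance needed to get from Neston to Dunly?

Running Dijkstra from Neston:
Neston: 0
Ravel: 1  (via Neston)
Kelso: 3  (via Neston)
Tarn: 3  (via Ravel)
Colne: 5  (via Ravel)
Varne: 6  (via Neston)
Jorvik: 7  (via Kelso)
Dunly: 8  (via Jorvik)
Shortest route: Neston → Kelso → Jorvik → Dunly = 8 km.

8 km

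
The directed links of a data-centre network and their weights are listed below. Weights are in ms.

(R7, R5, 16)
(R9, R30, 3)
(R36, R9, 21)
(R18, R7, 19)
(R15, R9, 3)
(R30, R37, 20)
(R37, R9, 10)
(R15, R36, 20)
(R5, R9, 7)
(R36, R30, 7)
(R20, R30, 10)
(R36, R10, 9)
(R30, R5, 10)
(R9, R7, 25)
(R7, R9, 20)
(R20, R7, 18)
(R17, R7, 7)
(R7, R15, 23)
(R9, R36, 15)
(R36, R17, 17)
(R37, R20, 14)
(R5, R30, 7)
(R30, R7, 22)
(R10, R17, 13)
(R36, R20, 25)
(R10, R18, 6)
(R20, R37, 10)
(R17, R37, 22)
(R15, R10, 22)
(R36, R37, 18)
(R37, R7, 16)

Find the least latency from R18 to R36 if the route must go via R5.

Best R18 to R5: R18 → R7 → R5 costing 35
Best R5 to R36: R5 → R9 → R36 costing 22
Total via R5: 35 + 22 = 57 ms.

57 ms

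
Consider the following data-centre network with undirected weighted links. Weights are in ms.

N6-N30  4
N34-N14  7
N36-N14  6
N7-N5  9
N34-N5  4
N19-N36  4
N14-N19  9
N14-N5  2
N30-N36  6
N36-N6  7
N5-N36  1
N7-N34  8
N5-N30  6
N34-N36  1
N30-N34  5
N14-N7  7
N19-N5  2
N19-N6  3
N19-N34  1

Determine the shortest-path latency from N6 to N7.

Shortest distances from N6:
N6: 0
N19: 3  (via N6)
N34: 4  (via N19)
N30: 4  (via N6)
N5: 5  (via N19)
N36: 5  (via N34)
N14: 7  (via N5)
N7: 12  (via N34)
Shortest route: N6–N19–N34–N7 = 12 ms.

12 ms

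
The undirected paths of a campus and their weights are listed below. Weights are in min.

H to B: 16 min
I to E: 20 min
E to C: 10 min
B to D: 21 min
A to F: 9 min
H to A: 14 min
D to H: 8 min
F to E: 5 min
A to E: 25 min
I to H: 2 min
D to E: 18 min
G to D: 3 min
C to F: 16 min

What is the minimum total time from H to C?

Compare a few routes:
H → D → E → C: 8+18+10 = 36
H → I → E → C: 2+20+10 = 32
H → A → F → E → C: 14+9+5+10 = 38
The minimum is 32 min via H → I → E → C.

32 min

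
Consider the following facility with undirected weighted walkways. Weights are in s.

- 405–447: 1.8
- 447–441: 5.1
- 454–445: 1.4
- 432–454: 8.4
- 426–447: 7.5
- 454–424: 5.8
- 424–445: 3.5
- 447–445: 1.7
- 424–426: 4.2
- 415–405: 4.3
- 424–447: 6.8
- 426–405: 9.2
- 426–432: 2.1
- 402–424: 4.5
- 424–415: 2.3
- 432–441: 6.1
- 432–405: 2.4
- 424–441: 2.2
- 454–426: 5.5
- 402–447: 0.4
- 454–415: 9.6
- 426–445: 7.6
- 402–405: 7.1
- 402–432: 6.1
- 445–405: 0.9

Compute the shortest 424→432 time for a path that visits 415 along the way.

9 s

Best 424 to 415: 424–415 costing 2.3
Shortest 415→432: 415–405–432 = 6.7
Total via 415: 2.3 + 6.7 = 9 s.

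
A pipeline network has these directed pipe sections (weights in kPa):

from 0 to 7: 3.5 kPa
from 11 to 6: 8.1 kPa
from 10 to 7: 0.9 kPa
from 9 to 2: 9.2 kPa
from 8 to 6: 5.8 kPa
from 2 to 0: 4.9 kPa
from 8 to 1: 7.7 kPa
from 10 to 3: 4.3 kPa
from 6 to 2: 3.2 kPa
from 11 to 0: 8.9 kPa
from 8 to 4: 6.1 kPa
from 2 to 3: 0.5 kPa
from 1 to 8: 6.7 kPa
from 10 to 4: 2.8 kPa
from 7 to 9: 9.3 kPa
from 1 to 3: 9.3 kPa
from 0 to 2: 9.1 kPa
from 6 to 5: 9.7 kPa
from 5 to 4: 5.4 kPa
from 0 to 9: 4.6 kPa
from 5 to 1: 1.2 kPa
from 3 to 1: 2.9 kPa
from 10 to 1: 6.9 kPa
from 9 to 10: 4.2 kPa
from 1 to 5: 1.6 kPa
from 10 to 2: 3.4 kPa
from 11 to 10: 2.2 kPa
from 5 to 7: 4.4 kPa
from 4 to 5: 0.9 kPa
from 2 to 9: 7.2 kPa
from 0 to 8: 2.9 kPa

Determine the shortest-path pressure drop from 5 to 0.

21.8 kPa

Compare a few routes:
5 - 7 - 9 - 10 - 2 - 0: 4.4+9.3+4.2+3.4+4.9 = 26.2
5 - 7 - 9 - 2 - 0: 4.4+9.3+9.2+4.9 = 27.8
5 - 1 - 8 - 6 - 2 - 0: 1.2+6.7+5.8+3.2+4.9 = 21.8
5 - 7 - 9 - 10 - 1 - 8 - 6 - 2 - 0: 4.4+9.3+4.2+6.9+6.7+5.8+3.2+4.9 = 45.4
Cheapest is 5 - 1 - 8 - 6 - 2 - 0 at 21.8 kPa.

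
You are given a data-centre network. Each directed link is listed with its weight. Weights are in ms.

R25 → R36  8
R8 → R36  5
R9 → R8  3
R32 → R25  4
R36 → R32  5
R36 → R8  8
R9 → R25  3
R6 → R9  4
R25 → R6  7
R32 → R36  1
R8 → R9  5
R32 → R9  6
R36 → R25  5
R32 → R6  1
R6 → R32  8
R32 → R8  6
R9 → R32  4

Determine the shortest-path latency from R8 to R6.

Enumerating some paths:
R8–R36–R25–R6: 5+5+7 = 17
R8–R9–R25–R6: 5+3+7 = 15
R8–R36–R32–R6: 5+5+1 = 11
R8–R9–R32–R6: 5+4+1 = 10
The minimum is 10 ms via R8–R9–R32–R6.

10 ms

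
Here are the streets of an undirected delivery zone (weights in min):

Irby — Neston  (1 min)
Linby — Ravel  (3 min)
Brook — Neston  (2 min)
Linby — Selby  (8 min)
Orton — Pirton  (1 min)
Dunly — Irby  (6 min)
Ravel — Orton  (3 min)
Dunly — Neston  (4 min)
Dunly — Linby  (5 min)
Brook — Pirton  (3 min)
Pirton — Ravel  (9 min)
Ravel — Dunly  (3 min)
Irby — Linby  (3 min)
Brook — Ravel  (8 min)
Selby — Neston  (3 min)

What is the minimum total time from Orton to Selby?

9 min

Running Dijkstra from Orton:
Orton: 0
Pirton: 1  (via Orton)
Ravel: 3  (via Orton)
Brook: 4  (via Pirton)
Linby: 6  (via Ravel)
Neston: 6  (via Brook)
Dunly: 6  (via Ravel)
Irby: 7  (via Neston)
Selby: 9  (via Neston)
Shortest route: Orton → Pirton → Brook → Neston → Selby = 9 min.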